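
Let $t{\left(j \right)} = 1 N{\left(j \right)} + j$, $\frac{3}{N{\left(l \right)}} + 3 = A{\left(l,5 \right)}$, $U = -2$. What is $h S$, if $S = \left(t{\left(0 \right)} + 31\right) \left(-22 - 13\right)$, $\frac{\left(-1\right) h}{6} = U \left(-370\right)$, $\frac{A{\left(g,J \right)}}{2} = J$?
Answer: $4884000$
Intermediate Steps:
$A{\left(g,J \right)} = 2 J$
$N{\left(l \right)} = \frac{3}{7}$ ($N{\left(l \right)} = \frac{3}{-3 + 2 \cdot 5} = \frac{3}{-3 + 10} = \frac{3}{7}$)
$t{\left(j \right)} = \frac{3}{7} + j$ ($t{\left(j \right)} = 1 \cdot \frac{3}{7} + j = \frac{3}{7} + j$)
$h = -4440$ ($h = - 6 \left(\left(-2\right) \left(-370\right)\right) = \left(-6\right) 740 = -4440$)
$S = -1100$ ($S = \left(\left(\frac{3}{7} + 0\right) + 31\right) \left(-22 - 13\right) = \left(\frac{3}{7} + 31\right) \left(-35\right) = \frac{220}{7} \left(-35\right) = -1100$)
$h S = \left(-4440\right) \left(-1100\right) = 4884000$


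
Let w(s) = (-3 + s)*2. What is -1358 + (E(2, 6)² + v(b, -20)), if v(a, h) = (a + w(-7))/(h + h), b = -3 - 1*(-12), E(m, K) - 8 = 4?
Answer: -48549/40 ≈ -1213.7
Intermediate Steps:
E(m, K) = 12 (E(m, K) = 8 + 4 = 12)
w(s) = -6 + 2*s
b = 9 (b = -3 + 12 = 9)
v(a, h) = (-20 + a)/(2*h) (v(a, h) = (a + (-6 + 2*(-7)))/(h + h) = (a + (-6 - 14))/((2*h)) = (a - 20)*(1/(2*h)) = (-20 + a)*(1/(2*h)) = (-20 + a)/(2*h))
-1358 + (E(2, 6)² + v(b, -20)) = -1358 + (12² + (½)*(-20 + 9)/(-20)) = -1358 + (144 + (½)*(-1/20)*(-11)) = -1358 + (144 + 11/40) = -1358 + 5771/40 = -48549/40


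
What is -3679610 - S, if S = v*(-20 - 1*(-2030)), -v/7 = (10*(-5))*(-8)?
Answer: 1948390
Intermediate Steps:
v = -2800 (v = -7*10*(-5)*(-8) = -(-350)*(-8) = -7*400 = -2800)
S = -5628000 (S = -2800*(-20 - 1*(-2030)) = -2800*(-20 + 2030) = -2800*2010 = -5628000)
-3679610 - S = -3679610 - 1*(-5628000) = -3679610 + 5628000 = 1948390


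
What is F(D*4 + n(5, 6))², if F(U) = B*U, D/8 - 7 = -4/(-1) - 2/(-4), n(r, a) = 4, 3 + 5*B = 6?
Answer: 1245456/25 ≈ 49818.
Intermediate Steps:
B = ⅗ (B = -⅗ + (⅕)*6 = -⅗ + 6/5 = ⅗ ≈ 0.60000)
D = 92 (D = 56 + 8*(-4/(-1) - 2/(-4)) = 56 + 8*(-4*(-1) - 2*(-¼)) = 56 + 8*(4 + ½) = 56 + 8*(9/2) = 56 + 36 = 92)
F(U) = 3*U/5
F(D*4 + n(5, 6))² = (3*(92*4 + 4)/5)² = (3*(368 + 4)/5)² = ((⅗)*372)² = (1116/5)² = 1245456/25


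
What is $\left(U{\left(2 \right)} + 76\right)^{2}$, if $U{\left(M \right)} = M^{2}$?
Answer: $6400$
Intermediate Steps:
$\left(U{\left(2 \right)} + 76\right)^{2} = \left(2^{2} + 76\right)^{2} = \left(4 + 76\right)^{2} = 80^{2} = 6400$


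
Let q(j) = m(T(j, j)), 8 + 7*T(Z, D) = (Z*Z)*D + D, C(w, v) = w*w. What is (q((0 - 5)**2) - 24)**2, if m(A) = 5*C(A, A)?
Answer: 1496608818567806736/2401 ≈ 6.2333e+14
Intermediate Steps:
C(w, v) = w**2
T(Z, D) = -8/7 + D/7 + D*Z**2/7 (T(Z, D) = -8/7 + ((Z*Z)*D + D)/7 = -8/7 + (Z**2*D + D)/7 = -8/7 + (D*Z**2 + D)/7 = -8/7 + (D + D*Z**2)/7 = -8/7 + (D/7 + D*Z**2/7) = -8/7 + D/7 + D*Z**2/7)
m(A) = 5*A**2
q(j) = 5*(-8/7 + j/7 + j**3/7)**2 (q(j) = 5*(-8/7 + j/7 + j*j**2/7)**2 = 5*(-8/7 + j/7 + j**3/7)**2)
(q((0 - 5)**2) - 24)**2 = (5*(-8 + (0 - 5)**2 + ((0 - 5)**2)**3)**2/49 - 24)**2 = (5*(-8 + (-5)**2 + ((-5)**2)**3)**2/49 - 24)**2 = (5*(-8 + 25 + 25**3)**2/49 - 24)**2 = (5*(-8 + 25 + 15625)**2/49 - 24)**2 = ((5/49)*15642**2 - 24)**2 = ((5/49)*244672164 - 24)**2 = (1223360820/49 - 24)**2 = (1223359644/49)**2 = 1496608818567806736/2401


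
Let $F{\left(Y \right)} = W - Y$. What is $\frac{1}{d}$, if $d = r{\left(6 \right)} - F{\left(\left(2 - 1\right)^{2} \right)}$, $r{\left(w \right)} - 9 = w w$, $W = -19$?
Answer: $\frac{1}{65} \approx 0.015385$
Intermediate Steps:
$r{\left(w \right)} = 9 + w^{2}$ ($r{\left(w \right)} = 9 + w w = 9 + w^{2}$)
$F{\left(Y \right)} = -19 - Y$
$d = 65$ ($d = \left(9 + 6^{2}\right) - \left(-19 - \left(2 - 1\right)^{2}\right) = \left(9 + 36\right) - \left(-19 - 1^{2}\right) = 45 - \left(-19 - 1\right) = 45 - -20 = 45 + 20 = 65$)
$\frac{1}{d} = \frac{1}{65}$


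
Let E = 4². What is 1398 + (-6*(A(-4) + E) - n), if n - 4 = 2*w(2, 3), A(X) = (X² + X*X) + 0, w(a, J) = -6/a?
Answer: 1112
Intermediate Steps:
A(X) = 2*X² (A(X) = (X² + X²) + 0 = 2*X² + 0 = 2*X²)
n = -2 (n = 4 + 2*(-6/2) = 4 + 2*(-6*½) = 4 + 2*(-3) = 4 - 6 = -2)
E = 16
1398 + (-6*(A(-4) + E) - n) = 1398 + (-6*(2*(-4)² + 16) - 1*(-2)) = 1398 + (-6*(2*16 + 16) + 2) = 1398 + (-6*(32 + 16) + 2) = 1398 + (-6*48 + 2) = 1398 + (-288 + 2) = 1398 - 286 = 1112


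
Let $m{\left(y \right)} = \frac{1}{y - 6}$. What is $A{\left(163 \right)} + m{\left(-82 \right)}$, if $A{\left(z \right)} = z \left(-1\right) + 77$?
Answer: $- \frac{7569}{88} \approx -86.011$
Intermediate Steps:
$m{\left(y \right)} = \frac{1}{-6 + y}$
$A{\left(z \right)} = 77 - z$ ($A{\left(z \right)} = - z + 77 = 77 - z$)
$A{\left(163 \right)} + m{\left(-82 \right)} = \left(77 - 163\right) + \frac{1}{-6 - 82} = \left(77 - 163\right) + \frac{1}{-88} = -86 - \frac{1}{88} = - \frac{7569}{88}$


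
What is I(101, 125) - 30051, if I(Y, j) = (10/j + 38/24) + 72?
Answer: -8993201/300 ≈ -29977.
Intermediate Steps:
I(Y, j) = 883/12 + 10/j (I(Y, j) = (10/j + 38*(1/24)) + 72 = (10/j + 19/12) + 72 = (19/12 + 10/j) + 72 = 883/12 + 10/j)
I(101, 125) - 30051 = (883/12 + 10/125) - 30051 = (883/12 + 10*(1/125)) - 30051 = (883/12 + 2/25) - 30051 = 22099/300 - 30051 = -8993201/300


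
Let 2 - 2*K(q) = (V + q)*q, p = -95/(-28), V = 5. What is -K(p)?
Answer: 20757/1568 ≈ 13.238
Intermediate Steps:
p = 95/28 (p = -95*(-1/28) = 95/28 ≈ 3.3929)
K(q) = 1 - q*(5 + q)/2 (K(q) = 1 - (5 + q)*q/2 = 1 - q*(5 + q)/2)
-K(p) = -(1 - 5/2*95/28 - (95/28)²/2) = -(1 - 475/56 - ½*9025/784) = -(1 - 475/56 - 9025/1568) = -1*(-20757/1568) = 20757/1568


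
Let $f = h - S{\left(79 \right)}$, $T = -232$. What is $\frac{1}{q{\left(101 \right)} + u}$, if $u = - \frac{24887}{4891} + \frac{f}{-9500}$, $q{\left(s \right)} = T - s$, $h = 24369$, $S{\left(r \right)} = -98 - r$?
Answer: $- \frac{23232250}{7914579743} \approx -0.0029354$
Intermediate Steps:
$q{\left(s \right)} = -232 - s$
$f = 24546$ ($f = 24369 - \left(-98 - 79\right) = 24369 - -177 = 24369 + 177 = 24546$)
$u = - \frac{178240493}{23232250}$ ($u = - \frac{24887}{4891} + \frac{24546}{-9500} = \left(-24887\right) \frac{1}{4891} + 24546 \left(- \frac{1}{9500}\right) = - \frac{24887}{4891} - \frac{12273}{4750} = - \frac{178240493}{23232250} \approx -7.6721$)
$\frac{1}{q{\left(101 \right)} + u} = \frac{1}{\left(-232 - 101\right) - \frac{178240493}{23232250}} = \frac{1}{-333 - \frac{178240493}{23232250}} = \frac{1}{- \frac{7914579743}{23232250}} = - \frac{23232250}{7914579743}$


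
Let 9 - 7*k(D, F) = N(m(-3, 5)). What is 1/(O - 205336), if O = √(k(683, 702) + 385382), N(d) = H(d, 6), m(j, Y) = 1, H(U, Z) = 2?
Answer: -205336/42162487513 - √385383/42162487513 ≈ -4.8848e-6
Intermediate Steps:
N(d) = 2
k(D, F) = 1 (k(D, F) = 9/7 - ⅐*2 = 9/7 - 2/7 = 1)
O = √385383 (O = √(1 + 385382) = √385383 ≈ 620.79)
1/(O - 205336) = 1/(√385383 - 205336) = 1/(-205336 + √385383)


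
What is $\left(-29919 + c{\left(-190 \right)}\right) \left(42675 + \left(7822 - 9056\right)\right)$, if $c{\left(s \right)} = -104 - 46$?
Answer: $-1246089429$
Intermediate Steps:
$c{\left(s \right)} = -150$
$\left(-29919 + c{\left(-190 \right)}\right) \left(42675 + \left(7822 - 9056\right)\right) = \left(-29919 - 150\right) \left(42675 + \left(7822 - 9056\right)\right) = - 30069 \left(42675 + \left(7822 - 9056\right)\right) = - 30069 \left(42675 - 1234\right) = \left(-30069\right) 41441 = -1246089429$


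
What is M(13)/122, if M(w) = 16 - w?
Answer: 3/122 ≈ 0.024590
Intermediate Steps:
M(13)/122 = (16 - 1*13)/122 = (16 - 13)/122 = (1/122)*3 = 3/122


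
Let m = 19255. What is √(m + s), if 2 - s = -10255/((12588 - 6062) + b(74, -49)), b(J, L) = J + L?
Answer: √826492908962/6551 ≈ 138.78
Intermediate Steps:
s = 23357/6551 (s = 2 - (-10255)/((12588 - 6062) + (74 - 49)) = 2 - (-10255)/(6526 + 25) = 2 - (-10255)/6551 = 2 - 1*(-10255/6551) = 2 + 10255/6551 = 23357/6551 ≈ 3.5654)
√(m + s) = √(19255 + 23357/6551) = √(126162862/6551) = √826492908962/6551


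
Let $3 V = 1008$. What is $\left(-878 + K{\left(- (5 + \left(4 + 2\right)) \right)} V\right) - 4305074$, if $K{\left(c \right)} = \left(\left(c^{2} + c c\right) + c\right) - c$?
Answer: $-4224640$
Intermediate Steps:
$V = 336$ ($V = \frac{1}{3} \cdot 1008 = 336$)
$K{\left(c \right)} = 2 c^{2}$ ($K{\left(c \right)} = \left(\left(c^{2} + c^{2}\right) + c\right) - c = \left(2 c^{2} + c\right) - c = \left(c + 2 c^{2}\right) - c = 2 c^{2}$)
$\left(-878 + K{\left(- (5 + \left(4 + 2\right)) \right)} V\right) - 4305074 = \left(-878 + 2 \left(- (5 + \left(4 + 2\right))\right)^{2} \cdot 336\right) - 4305074 = \left(-878 + 2 \left(- (5 + 6)\right)^{2} \cdot 336\right) - 4305074 = \left(-878 + 2 \left(\left(-1\right) 11\right)^{2} \cdot 336\right) - 4305074 = \left(-878 + 2 \left(-11\right)^{2} \cdot 336\right) - 4305074 = \left(-878 + 2 \cdot 121 \cdot 336\right) - 4305074 = \left(-878 + 242 \cdot 336\right) - 4305074 = \left(-878 + 81312\right) - 4305074 = 80434 - 4305074 = -4224640$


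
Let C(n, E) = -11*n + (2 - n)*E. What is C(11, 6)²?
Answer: 30625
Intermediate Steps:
C(n, E) = -11*n + E*(2 - n)
C(11, 6)² = (-11*11 + 2*6 - 1*6*11)² = (-121 + 12 - 66)² = (-175)² = 30625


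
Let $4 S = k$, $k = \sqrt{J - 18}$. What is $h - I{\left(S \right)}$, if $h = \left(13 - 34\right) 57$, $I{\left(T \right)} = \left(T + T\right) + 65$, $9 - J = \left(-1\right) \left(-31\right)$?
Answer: $-1262 - i \sqrt{10} \approx -1262.0 - 3.1623 i$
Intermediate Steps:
$J = -22$ ($J = 9 - \left(-1\right) \left(-31\right) = 9 - 31 = -22$)
$k = 2 i \sqrt{10}$ ($k = \sqrt{-22 - 18} = \sqrt{-40} = 2 i \sqrt{10} \approx 6.3246 i$)
$S = \frac{i \sqrt{10}}{2}$ ($S = \frac{2 i \sqrt{10}}{4} = \frac{i \sqrt{10}}{2} \approx 1.5811 i$)
$I{\left(T \right)} = 65 + 2 T$ ($I{\left(T \right)} = 2 T + 65 = 65 + 2 T$)
$h = -1197$ ($h = \left(-21\right) 57 = -1197$)
$h - I{\left(S \right)} = -1197 - \left(65 + 2 \frac{i \sqrt{10}}{2}\right) = -1197 - \left(65 + i \sqrt{10}\right) = -1262 - i \sqrt{10}$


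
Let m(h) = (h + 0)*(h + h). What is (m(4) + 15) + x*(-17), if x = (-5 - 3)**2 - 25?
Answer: -616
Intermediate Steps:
m(h) = 2*h**2 (m(h) = h*(2*h) = 2*h**2)
x = 39 (x = (-8)**2 - 25 = 64 - 25 = 39)
(m(4) + 15) + x*(-17) = (2*4**2 + 15) + 39*(-17) = (2*16 + 15) - 663 = (32 + 15) - 663 = 47 - 663 = -616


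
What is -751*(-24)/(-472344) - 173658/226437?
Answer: -1195939095/1485502199 ≈ -0.80507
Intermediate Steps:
-751*(-24)/(-472344) - 173658/226437 = 18024*(-1/472344) - 173658*1/226437 = -751/19681 - 57886/75479 = -1195939095/1485502199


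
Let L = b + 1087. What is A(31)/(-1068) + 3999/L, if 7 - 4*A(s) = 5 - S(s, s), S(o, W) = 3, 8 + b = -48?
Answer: 17078573/4404432 ≈ 3.8776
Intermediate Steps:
b = -56 (b = -8 - 48 = -56)
L = 1031 (L = -56 + 1087 = 1031)
A(s) = 5/4 (A(s) = 7/4 - (5 - 1*3)/4 = 7/4 - (5 - 3)/4 = 7/4 - ¼*2 = 7/4 - ½ = 5/4)
A(31)/(-1068) + 3999/L = (5/4)/(-1068) + 3999/1031 = (5/4)*(-1/1068) + 3999*(1/1031) = -5/4272 + 3999/1031 = 17078573/4404432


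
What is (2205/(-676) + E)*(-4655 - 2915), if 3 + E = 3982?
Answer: -10172562215/338 ≈ -3.0096e+7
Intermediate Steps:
E = 3979 (E = -3 + 3982 = 3979)
(2205/(-676) + E)*(-4655 - 2915) = (2205/(-676) + 3979)*(-4655 - 2915) = (2205*(-1/676) + 3979)*(-7570) = (-2205/676 + 3979)*(-7570) = (2687599/676)*(-7570) = -10172562215/338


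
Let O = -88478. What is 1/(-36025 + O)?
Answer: -1/124503 ≈ -8.0319e-6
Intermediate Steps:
1/(-36025 + O) = 1/(-36025 - 88478) = 1/(-124503) = -1/124503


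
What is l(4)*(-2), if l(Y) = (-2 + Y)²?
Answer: -8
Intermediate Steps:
l(4)*(-2) = (-2 + 4)²*(-2) = 2²*(-2) = 4*(-2) = -8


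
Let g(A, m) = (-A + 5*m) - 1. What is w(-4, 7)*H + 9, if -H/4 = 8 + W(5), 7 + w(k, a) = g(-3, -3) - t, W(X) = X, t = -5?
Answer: 789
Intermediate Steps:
g(A, m) = -1 - A + 5*m
w(k, a) = -15 (w(k, a) = -7 + ((-1 - 1*(-3) + 5*(-3)) - 1*(-5)) = -7 + ((-1 + 3 - 15) + 5) = -7 + (-13 + 5) = -7 - 8 = -15)
H = -52 (H = -4*(8 + 5) = -4*13 = -52)
w(-4, 7)*H + 9 = -15*(-52) + 9 = 780 + 9 = 789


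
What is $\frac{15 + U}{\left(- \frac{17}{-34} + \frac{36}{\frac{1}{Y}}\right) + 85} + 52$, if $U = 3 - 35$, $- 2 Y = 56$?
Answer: $\frac{95974}{1845} \approx 52.018$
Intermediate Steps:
$Y = -28$ ($Y = \left(- \frac{1}{2}\right) 56 = -28$)
$U = -32$ ($U = 3 - 35 = -32$)
$\frac{15 + U}{\left(- \frac{17}{-34} + \frac{36}{\frac{1}{Y}}\right) + 85} + 52 = \frac{15 - 32}{\left(- \frac{17}{-34} + \frac{36}{\frac{1}{-28}}\right) + 85} + 52 = - \frac{17}{\left(\left(-17\right) \left(- \frac{1}{34}\right) + \frac{36}{- \frac{1}{28}}\right) + 85} + 52 = - \frac{17}{\left(\frac{1}{2} + 36 \left(-28\right)\right) + 85} + 52 = - \frac{17}{\left(\frac{1}{2} - 1008\right) + 85} + 52 = - \frac{17}{- \frac{2015}{2} + 85} + 52 = - \frac{17}{- \frac{1845}{2}} + 52 = \left(-17\right) \left(- \frac{2}{1845}\right) + 52 = \frac{34}{1845} + 52 = \frac{95974}{1845}$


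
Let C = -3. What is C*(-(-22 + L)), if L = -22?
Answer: -132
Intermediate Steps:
C*(-(-22 + L)) = -(-3)*(-22 - 22) = -(-3)*(-44) = -3*44 = -132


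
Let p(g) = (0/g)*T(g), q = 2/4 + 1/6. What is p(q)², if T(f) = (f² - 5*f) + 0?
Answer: 0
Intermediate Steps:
T(f) = f² - 5*f
q = ⅔ (q = 2*(¼) + 1*(⅙) = ½ + ⅙ = ⅔ ≈ 0.66667)
p(g) = 0 (p(g) = (0/g)*(g*(-5 + g)) = 0*(g*(-5 + g)) = 0)
p(q)² = 0² = 0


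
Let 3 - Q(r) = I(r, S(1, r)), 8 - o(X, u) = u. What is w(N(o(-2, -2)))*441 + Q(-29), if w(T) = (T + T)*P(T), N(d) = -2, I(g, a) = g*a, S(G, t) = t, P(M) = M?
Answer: 2690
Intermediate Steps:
o(X, u) = 8 - u
I(g, a) = a*g
w(T) = 2*T**2 (w(T) = (T + T)*T = (2*T)*T = 2*T**2)
Q(r) = 3 - r**2 (Q(r) = 3 - r*r = 3 - r**2)
w(N(o(-2, -2)))*441 + Q(-29) = (2*(-2)**2)*441 + (3 - 1*(-29)**2) = (2*4)*441 + (3 - 1*841) = 8*441 + (3 - 841) = 3528 - 838 = 2690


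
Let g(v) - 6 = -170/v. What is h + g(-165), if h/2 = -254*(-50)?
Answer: 838432/33 ≈ 25407.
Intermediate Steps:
g(v) = 6 - 170/v
h = 25400 (h = 2*(-254*(-50)) = 2*12700 = 25400)
h + g(-165) = 25400 + (6 - 170/(-165)) = 25400 + (6 - 170*(-1/165)) = 25400 + (6 + 34/33) = 25400 + 232/33 = 838432/33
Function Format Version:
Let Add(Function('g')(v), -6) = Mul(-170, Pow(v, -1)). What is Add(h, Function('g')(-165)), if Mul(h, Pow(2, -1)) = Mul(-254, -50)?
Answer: Rational(838432, 33) ≈ 25407.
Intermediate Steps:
Function('g')(v) = Add(6, Mul(-170, Pow(v, -1)))
h = 25400 (h = Mul(2, Mul(-254, -50)) = Mul(2, 12700) = 25400)
Add(h, Function('g')(-165)) = Add(25400, Add(6, Mul(-170, Pow(-165, -1)))) = Add(25400, Add(6, Mul(-170, Rational(-1, 165)))) = Add(25400, Add(6, Rational(34, 33))) = Add(25400, Rational(232, 33)) = Rational(838432, 33)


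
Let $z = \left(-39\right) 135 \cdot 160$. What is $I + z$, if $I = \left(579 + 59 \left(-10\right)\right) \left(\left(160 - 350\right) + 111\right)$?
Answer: $-841531$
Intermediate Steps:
$z = -842400$ ($z = \left(-5265\right) 160 = -842400$)
$I = 869$ ($I = \left(579 - 590\right) \left(-190 + 111\right) = \left(-11\right) \left(-79\right) = 869$)
$I + z = 869 - 842400 = -841531$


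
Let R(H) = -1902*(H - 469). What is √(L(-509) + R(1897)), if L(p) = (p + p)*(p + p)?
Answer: 2*I*√419933 ≈ 1296.0*I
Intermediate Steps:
L(p) = 4*p² (L(p) = (2*p)*(2*p) = 4*p²)
R(H) = 892038 - 1902*H (R(H) = -1902*(-469 + H) = 892038 - 1902*H)
√(L(-509) + R(1897)) = √(4*(-509)² + (892038 - 1902*1897)) = √(4*259081 + (892038 - 3608094)) = √(1036324 - 2716056) = √(-1679732) = 2*I*√419933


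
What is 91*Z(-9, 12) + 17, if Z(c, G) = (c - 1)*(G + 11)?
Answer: -20913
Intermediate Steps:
Z(c, G) = (-1 + c)*(11 + G)
91*Z(-9, 12) + 17 = 91*(-11 - 1*12 + 11*(-9) + 12*(-9)) + 17 = 91*(-11 - 12 - 99 - 108) + 17 = 91*(-230) + 17 = -20930 + 17 = -20913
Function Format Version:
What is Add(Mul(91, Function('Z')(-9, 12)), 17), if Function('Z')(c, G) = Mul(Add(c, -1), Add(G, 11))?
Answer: -20913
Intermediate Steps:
Function('Z')(c, G) = Mul(Add(-1, c), Add(11, G))
Add(Mul(91, Function('Z')(-9, 12)), 17) = Add(Mul(91, Add(-11, Mul(-1, 12), Mul(11, -9), Mul(12, -9))), 17) = Add(Mul(91, Add(-11, -12, -99, -108)), 17) = Add(Mul(91, -230), 17) = Add(-20930, 17) = -20913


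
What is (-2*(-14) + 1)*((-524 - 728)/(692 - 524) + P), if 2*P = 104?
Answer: 54259/42 ≈ 1291.9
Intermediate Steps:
P = 52 (P = (½)*104 = 52)
(-2*(-14) + 1)*((-524 - 728)/(692 - 524) + P) = (-2*(-14) + 1)*((-524 - 728)/(692 - 524) + 52) = (28 + 1)*(-1252/168 + 52) = 29*(-1252*1/168 + 52) = 29*(-313/42 + 52) = 29*(1871/42) = 54259/42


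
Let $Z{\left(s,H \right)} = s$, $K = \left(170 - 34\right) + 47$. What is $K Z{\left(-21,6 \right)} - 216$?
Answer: $-4059$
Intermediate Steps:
$K = 183$ ($K = 136 + 47 = 183$)
$K Z{\left(-21,6 \right)} - 216 = 183 \left(-21\right) - 216 = -3843 - 216 = -4059$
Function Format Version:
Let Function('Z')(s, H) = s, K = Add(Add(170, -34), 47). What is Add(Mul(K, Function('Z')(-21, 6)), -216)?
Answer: -4059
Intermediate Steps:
K = 183 (K = Add(136, 47) = 183)
Add(Mul(K, Function('Z')(-21, 6)), -216) = Add(Mul(183, -21), -216) = Add(-3843, -216) = -4059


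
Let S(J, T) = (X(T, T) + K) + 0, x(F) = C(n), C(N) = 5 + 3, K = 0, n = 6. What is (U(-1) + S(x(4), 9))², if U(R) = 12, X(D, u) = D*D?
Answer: 8649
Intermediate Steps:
X(D, u) = D²
C(N) = 8
x(F) = 8
S(J, T) = T² (S(J, T) = (T² + 0) + 0 = T² + 0 = T²)
(U(-1) + S(x(4), 9))² = (12 + 9²)² = (12 + 81)² = 93² = 8649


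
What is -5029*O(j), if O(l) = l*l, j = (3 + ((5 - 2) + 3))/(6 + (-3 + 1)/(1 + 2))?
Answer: -3666141/256 ≈ -14321.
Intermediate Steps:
j = 27/16 (j = (3 + (3 + 3))/(6 - 2/3) = (3 + 6)/(6 - 2*⅓) = 9/(6 - ⅔) = 9/(16/3) = 9*(3/16) = 27/16 ≈ 1.6875)
O(l) = l²
-5029*O(j) = -5029*(27/16)² = -5029*729/256 = -3666141/256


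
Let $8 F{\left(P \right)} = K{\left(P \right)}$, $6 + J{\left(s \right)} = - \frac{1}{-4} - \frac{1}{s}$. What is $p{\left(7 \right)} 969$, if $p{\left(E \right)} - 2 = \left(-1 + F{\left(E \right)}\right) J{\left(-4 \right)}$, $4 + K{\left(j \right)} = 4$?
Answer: $\frac{14535}{2} \approx 7267.5$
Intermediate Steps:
$K{\left(j \right)} = 0$ ($K{\left(j \right)} = -4 + 4 = 0$)
$J{\left(s \right)} = - \frac{23}{4} - \frac{1}{s}$ ($J{\left(s \right)} = -6 - \left(- \frac{1}{4} + \frac{1}{s}\right) = -6 + \left(\frac{1}{4} - \frac{1}{s}\right) = - \frac{23}{4} - \frac{1}{s}$)
$F{\left(P \right)} = 0$ ($F{\left(P \right)} = \frac{1}{8} \cdot 0 = 0$)
$p{\left(E \right)} = \frac{15}{2}$ ($p{\left(E \right)} = 2 + \left(-1 + 0\right) \left(- \frac{23}{4} - \frac{1}{-4}\right) = 2 - \left(- \frac{23}{4} - - \frac{1}{4}\right) = 2 - \left(- \frac{23}{4} + \frac{1}{4}\right) = 2 - - \frac{11}{2} = 2 + \frac{11}{2} = \frac{15}{2}$)
$p{\left(7 \right)} 969 = \frac{15}{2} \cdot 969 = \frac{14535}{2}$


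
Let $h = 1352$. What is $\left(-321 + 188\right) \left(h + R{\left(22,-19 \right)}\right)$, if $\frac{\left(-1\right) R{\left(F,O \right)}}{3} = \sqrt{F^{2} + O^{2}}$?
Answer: $-179816 + 5187 \sqrt{5} \approx -1.6822 \cdot 10^{5}$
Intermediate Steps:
$R{\left(F,O \right)} = - 3 \sqrt{F^{2} + O^{2}}$
$\left(-321 + 188\right) \left(h + R{\left(22,-19 \right)}\right) = \left(-321 + 188\right) \left(1352 - 3 \sqrt{22^{2} + \left(-19\right)^{2}}\right) = - 133 \left(1352 - 3 \sqrt{484 + 361}\right) = - 133 \left(1352 - 3 \sqrt{845}\right) = - 133 \left(1352 - 3 \cdot 13 \sqrt{5}\right) = - 133 \left(1352 - 39 \sqrt{5}\right) = -179816 + 5187 \sqrt{5}$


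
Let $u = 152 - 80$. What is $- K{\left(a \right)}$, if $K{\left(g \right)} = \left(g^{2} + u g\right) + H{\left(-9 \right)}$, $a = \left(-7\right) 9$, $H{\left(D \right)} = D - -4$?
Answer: $572$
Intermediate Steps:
$u = 72$ ($u = 152 - 80 = 72$)
$H{\left(D \right)} = 4 + D$ ($H{\left(D \right)} = D + 4 = 4 + D$)
$a = -63$
$K{\left(g \right)} = -5 + g^{2} + 72 g$ ($K{\left(g \right)} = \left(g^{2} + 72 g\right) + \left(4 - 9\right) = \left(g^{2} + 72 g\right) - 5 = -5 + g^{2} + 72 g$)
$- K{\left(a \right)} = - (-5 + \left(-63\right)^{2} + 72 \left(-63\right)) = - (-5 + 3969 - 4536) = \left(-1\right) \left(-572\right) = 572$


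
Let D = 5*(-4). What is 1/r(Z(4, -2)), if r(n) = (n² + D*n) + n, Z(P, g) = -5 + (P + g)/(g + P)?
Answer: 1/92 ≈ 0.010870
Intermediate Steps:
D = -20
Z(P, g) = -4 (Z(P, g) = -5 + (P + g)/(P + g) = -5 + 1 = -4)
r(n) = n² - 19*n (r(n) = (n² - 20*n) + n = n² - 19*n)
1/r(Z(4, -2)) = 1/(-4*(-19 - 4)) = 1/(-4*(-23)) = 1/92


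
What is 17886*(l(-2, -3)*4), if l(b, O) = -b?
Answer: 143088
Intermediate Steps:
17886*(l(-2, -3)*4) = 17886*(-1*(-2)*4) = 17886*(2*4) = 17886*8 = 143088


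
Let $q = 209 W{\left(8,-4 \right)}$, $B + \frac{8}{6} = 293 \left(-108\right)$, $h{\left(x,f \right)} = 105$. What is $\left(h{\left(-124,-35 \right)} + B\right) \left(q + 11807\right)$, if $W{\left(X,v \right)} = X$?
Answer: $-425132153$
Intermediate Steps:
$B = - \frac{94936}{3}$ ($B = - \frac{4}{3} + 293 \left(-108\right) = - \frac{4}{3} - 31644 = - \frac{94936}{3} \approx -31645.0$)
$q = 1672$ ($q = 209 \cdot 8 = 1672$)
$\left(h{\left(-124,-35 \right)} + B\right) \left(q + 11807\right) = \left(105 - \frac{94936}{3}\right) \left(1672 + 11807\right) = \left(- \frac{94621}{3}\right) 13479 = -425132153$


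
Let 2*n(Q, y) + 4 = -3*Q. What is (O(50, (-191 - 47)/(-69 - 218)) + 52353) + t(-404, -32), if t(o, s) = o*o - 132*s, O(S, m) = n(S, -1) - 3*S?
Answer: 219566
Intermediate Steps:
n(Q, y) = -2 - 3*Q/2 (n(Q, y) = -2 + (-3*Q)/2 = -2 - 3*Q/2)
O(S, m) = -2 - 9*S/2 (O(S, m) = (-2 - 3*S/2) - 3*S = -2 - 9*S/2)
t(o, s) = o² - 132*s
(O(50, (-191 - 47)/(-69 - 218)) + 52353) + t(-404, -32) = ((-2 - 9/2*50) + 52353) + ((-404)² - 132*(-32)) = ((-2 - 225) + 52353) + (163216 + 4224) = (-227 + 52353) + 167440 = 52126 + 167440 = 219566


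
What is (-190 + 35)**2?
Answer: 24025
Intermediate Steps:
(-190 + 35)**2 = (-155)**2 = 24025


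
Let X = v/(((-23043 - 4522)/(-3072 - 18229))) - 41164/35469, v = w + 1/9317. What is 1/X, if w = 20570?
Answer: 1301322673035/20683764120063937 ≈ 6.2915e-5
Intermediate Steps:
v = 191650691/9317 (v = 20570 + 1/9317 = 191650691/9317 ≈ 20570.)
X = 20683764120063937/1301322673035 (X = 191650691/(9317*(((-23043 - 4522)/(-3072 - 18229)))) - 41164/35469 = 191650691/(9317*((-27565/(-21301)))) - 41164*1/35469 = 191650691/(9317*((-27565*(-1/21301)))) - 41164/35469 = 191650691/(9317*(27565/21301)) - 41164/35469 = (191650691/9317)*(21301/27565) - 41164/35469 = 583193052713/36689015 - 41164/35469 = 20683764120063937/1301322673035 ≈ 15894.)
1/X = 1/(20683764120063937/1301322673035) = 1301322673035/20683764120063937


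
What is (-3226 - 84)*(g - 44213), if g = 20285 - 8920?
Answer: 108726880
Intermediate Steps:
g = 11365
(-3226 - 84)*(g - 44213) = (-3226 - 84)*(11365 - 44213) = -3310*(-32848) = 108726880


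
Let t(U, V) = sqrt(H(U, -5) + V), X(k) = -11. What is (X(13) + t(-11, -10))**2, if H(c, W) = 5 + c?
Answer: 105 - 88*I ≈ 105.0 - 88.0*I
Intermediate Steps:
t(U, V) = sqrt(5 + U + V) (t(U, V) = sqrt((5 + U) + V) = sqrt(5 + U + V))
(X(13) + t(-11, -10))**2 = (-11 + sqrt(5 - 11 - 10))**2 = (-11 + sqrt(-16))**2 = (-11 + 4*I)**2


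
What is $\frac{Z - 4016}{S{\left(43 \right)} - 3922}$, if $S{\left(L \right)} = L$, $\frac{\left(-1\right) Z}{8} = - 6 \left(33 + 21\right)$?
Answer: $\frac{1424}{3879} \approx 0.36711$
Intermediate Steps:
$Z = 2592$ ($Z = - 8 \left(- 6 \left(33 + 21\right)\right) = - 8 \left(\left(-6\right) 54\right) = \left(-8\right) \left(-324\right) = 2592$)
$\frac{Z - 4016}{S{\left(43 \right)} - 3922} = \frac{2592 - 4016}{43 - 3922} = - \frac{1424}{-3879} = \left(-1424\right) \left(- \frac{1}{3879}\right) = \frac{1424}{3879}$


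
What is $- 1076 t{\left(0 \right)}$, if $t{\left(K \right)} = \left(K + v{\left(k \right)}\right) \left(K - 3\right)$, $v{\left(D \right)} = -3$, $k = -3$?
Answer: $-9684$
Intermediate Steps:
$t{\left(K \right)} = \left(-3 + K\right)^{2}$ ($t{\left(K \right)} = \left(K - 3\right) \left(K - 3\right) = \left(-3 + K\right) \left(-3 + K\right) = \left(-3 + K\right)^{2}$)
$- 1076 t{\left(0 \right)} = - 1076 \left(9 + 0^{2} - 0\right) = - 1076 \left(9 + 0 + 0\right) = \left(-1076\right) 9 = -9684$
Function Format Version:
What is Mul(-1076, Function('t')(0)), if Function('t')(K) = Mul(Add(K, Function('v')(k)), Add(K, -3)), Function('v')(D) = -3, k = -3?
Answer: -9684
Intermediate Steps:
Function('t')(K) = Pow(Add(-3, K), 2) (Function('t')(K) = Mul(Add(K, -3), Add(K, -3)) = Mul(Add(-3, K), Add(-3, K)) = Pow(Add(-3, K), 2))
Mul(-1076, Function('t')(0)) = Mul(-1076, Add(9, Pow(0, 2), Mul(-6, 0))) = Mul(-1076, Add(9, 0, 0)) = Mul(-1076, 9) = -9684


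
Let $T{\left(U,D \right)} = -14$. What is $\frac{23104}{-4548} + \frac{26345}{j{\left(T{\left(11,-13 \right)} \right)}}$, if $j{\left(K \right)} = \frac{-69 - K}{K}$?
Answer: $\frac{7618946}{1137} \approx 6700.9$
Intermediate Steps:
$j{\left(K \right)} = \frac{-69 - K}{K}$
$\frac{23104}{-4548} + \frac{26345}{j{\left(T{\left(11,-13 \right)} \right)}} = \frac{23104}{-4548} + \frac{26345}{\frac{1}{-14} \left(-69 - -14\right)} = 23104 \left(- \frac{1}{4548}\right) + \frac{26345}{\left(- \frac{1}{14}\right) \left(-69 + 14\right)} = - \frac{5776}{1137} + \frac{26345}{\left(- \frac{1}{14}\right) \left(-55\right)} = - \frac{5776}{1137} + \frac{26345}{\frac{55}{14}} = - \frac{5776}{1137} + 26345 \cdot \frac{14}{55} = - \frac{5776}{1137} + 6706 = \frac{7618946}{1137}$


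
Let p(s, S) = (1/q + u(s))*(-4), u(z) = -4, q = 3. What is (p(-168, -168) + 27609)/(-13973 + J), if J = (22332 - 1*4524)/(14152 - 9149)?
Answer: -414603613/209667333 ≈ -1.9774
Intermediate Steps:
J = 17808/5003 (J = (22332 - 4524)/5003 = 17808*(1/5003) = 17808/5003 ≈ 3.5595)
p(s, S) = 44/3 (p(s, S) = (1/3 - 4)*(-4) = (⅓ - 4)*(-4) = -11/3*(-4) = 44/3)
(p(-168, -168) + 27609)/(-13973 + J) = (44/3 + 27609)/(-13973 + 17808/5003) = 82871/(3*(-69889111/5003)) = (82871/3)*(-5003/69889111) = -414603613/209667333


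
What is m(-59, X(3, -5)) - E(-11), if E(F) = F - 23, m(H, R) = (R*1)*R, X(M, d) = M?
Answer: 43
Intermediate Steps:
m(H, R) = R² (m(H, R) = R*R = R²)
E(F) = -23 + F
m(-59, X(3, -5)) - E(-11) = 3² - (-23 - 11) = 9 - 1*(-34) = 9 + 34 = 43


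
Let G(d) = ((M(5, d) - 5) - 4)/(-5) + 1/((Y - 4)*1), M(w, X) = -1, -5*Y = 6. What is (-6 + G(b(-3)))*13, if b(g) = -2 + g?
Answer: -109/2 ≈ -54.500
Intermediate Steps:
Y = -6/5 (Y = -1/5*6 = -6/5 ≈ -1.2000)
G(d) = 47/26 (G(d) = ((-1 - 5) - 4)/(-5) + 1/(-6/5 - 4*1) = (-6 - 4)*(-1/5) + 1/(-26/5) = -10*(-1/5) - 5/26*1 = 2 - 5/26 = 47/26)
(-6 + G(b(-3)))*13 = (-6 + 47/26)*13 = -109/26*13 = -109/2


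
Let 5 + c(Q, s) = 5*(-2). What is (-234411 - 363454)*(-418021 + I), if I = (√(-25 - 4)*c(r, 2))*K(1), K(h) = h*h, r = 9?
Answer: 249920125165 + 8967975*I*√29 ≈ 2.4992e+11 + 4.8294e+7*I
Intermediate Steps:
c(Q, s) = -15 (c(Q, s) = -5 + 5*(-2) = -5 - 10 = -15)
K(h) = h²
I = -15*I*√29 (I = (√(-25 - 4)*(-15))*1² = (√(-29)*(-15))*1 = ((I*√29)*(-15))*1 = -15*I*√29*1 = -15*I*√29 ≈ -80.777*I)
(-234411 - 363454)*(-418021 + I) = (-234411 - 363454)*(-418021 - 15*I*√29) = -597865*(-418021 - 15*I*√29) = 249920125165 + 8967975*I*√29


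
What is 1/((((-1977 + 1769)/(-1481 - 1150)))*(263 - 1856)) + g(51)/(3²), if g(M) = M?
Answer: 624995/110448 ≈ 5.6587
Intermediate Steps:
1/((((-1977 + 1769)/(-1481 - 1150)))*(263 - 1856)) + g(51)/(3²) = 1/((((-1977 + 1769)/(-1481 - 1150)))*(263 - 1856)) + 51/(3²) = 1/(-208/(-2631)*(-1593)) + 51/9 = -1/1593/(-208*(-1/2631)) + 51*(⅑) = -1/1593/(208/2631) + 17/3 = (2631/208)*(-1/1593) + 17/3 = -877/110448 + 17/3 = 624995/110448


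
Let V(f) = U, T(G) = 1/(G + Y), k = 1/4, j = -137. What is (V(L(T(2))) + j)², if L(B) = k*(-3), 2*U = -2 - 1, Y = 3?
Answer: 76729/4 ≈ 19182.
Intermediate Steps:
k = ¼ (k = 1*(¼) = ¼ ≈ 0.25000)
T(G) = 1/(3 + G) (T(G) = 1/(G + 3) = 1/(3 + G))
U = -3/2 (U = (-2 - 1)/2 = (½)*(-3) = -3/2 ≈ -1.5000)
L(B) = -¾ (L(B) = (¼)*(-3) = -¾)
V(f) = -3/2
(V(L(T(2))) + j)² = (-3/2 - 137)² = (-277/2)² = 76729/4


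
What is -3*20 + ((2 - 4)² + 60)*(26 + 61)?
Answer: 5508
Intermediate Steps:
-3*20 + ((2 - 4)² + 60)*(26 + 61) = -60 + ((-2)² + 60)*87 = -60 + (4 + 60)*87 = -60 + 64*87 = -60 + 5568 = 5508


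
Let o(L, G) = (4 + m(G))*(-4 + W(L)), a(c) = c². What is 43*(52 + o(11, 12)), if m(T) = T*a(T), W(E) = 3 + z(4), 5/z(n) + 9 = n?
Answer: -146716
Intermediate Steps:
z(n) = 5/(-9 + n)
W(E) = 2 (W(E) = 3 + 5/(-9 + 4) = 3 + 5/(-5) = 3 + 5*(-⅕) = 3 - 1 = 2)
m(T) = T³ (m(T) = T*T² = T³)
o(L, G) = -8 - 2*G³ (o(L, G) = (4 + G³)*(-4 + 2) = (4 + G³)*(-2) = -8 - 2*G³)
43*(52 + o(11, 12)) = 43*(52 + (-8 - 2*12³)) = 43*(52 + (-8 - 2*1728)) = 43*(52 + (-8 - 3456)) = 43*(52 - 3464) = 43*(-3412) = -146716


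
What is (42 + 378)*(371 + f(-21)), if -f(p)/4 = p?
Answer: 191100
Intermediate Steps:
f(p) = -4*p
(42 + 378)*(371 + f(-21)) = (42 + 378)*(371 - 4*(-21)) = 420*(371 + 84) = 420*455 = 191100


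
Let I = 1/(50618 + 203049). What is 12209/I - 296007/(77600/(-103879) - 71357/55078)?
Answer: 36195166858629825943/11686546603 ≈ 3.0972e+9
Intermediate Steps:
I = 1/253667 ≈ 3.9422e-6
12209/I - 296007/(77600/(-103879) - 71357/55078) = 12209/(1/253667) - 296007/(77600/(-103879) - 71357/55078) = 12209*253667 - 296007/(77600*(-1/103879) - 71357*1/55078) = 3097020403 - 296007/(-77600/103879 - 71357/55078) = 3097020403 - 296007/(-11686546603/5721447562) = 3097020403 - 296007*(-5721447562/11686546603) = 3097020403 + 1693588528484934/11686546603 = 36195166858629825943/11686546603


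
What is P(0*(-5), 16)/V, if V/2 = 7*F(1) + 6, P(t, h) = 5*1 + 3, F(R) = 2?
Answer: ⅕ ≈ 0.20000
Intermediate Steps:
P(t, h) = 8 (P(t, h) = 5 + 3 = 8)
V = 40 (V = 2*(7*2 + 6) = 2*(14 + 6) = 2*20 = 40)
P(0*(-5), 16)/V = 8/40 = 8*(1/40) = ⅕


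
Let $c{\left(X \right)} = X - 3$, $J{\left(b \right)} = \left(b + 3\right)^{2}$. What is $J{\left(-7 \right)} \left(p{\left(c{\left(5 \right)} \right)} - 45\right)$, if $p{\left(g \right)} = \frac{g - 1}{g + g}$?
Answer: $-716$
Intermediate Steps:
$J{\left(b \right)} = \left(3 + b\right)^{2}$
$c{\left(X \right)} = -3 + X$ ($c{\left(X \right)} = X - 3 = -3 + X$)
$p{\left(g \right)} = \frac{-1 + g}{2 g}$
$J{\left(-7 \right)} \left(p{\left(c{\left(5 \right)} \right)} - 45\right) = \left(3 - 7\right)^{2} \left(\frac{-1 + \left(-3 + 5\right)}{2 \left(-3 + 5\right)} - 45\right) = \left(-4\right)^{2} \left(\frac{-1 + 2}{2 \cdot 2} - 45\right) = 16 \left(\frac{1}{2} \cdot \frac{1}{2} \cdot 1 - 45\right) = 16 \left(\frac{1}{4} - 45\right) = 16 \left(- \frac{179}{4}\right) = -716$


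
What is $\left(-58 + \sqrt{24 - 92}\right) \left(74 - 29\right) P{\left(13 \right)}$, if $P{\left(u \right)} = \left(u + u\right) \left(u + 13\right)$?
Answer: $-1764360 + 60840 i \sqrt{17} \approx -1.7644 \cdot 10^{6} + 2.5085 \cdot 10^{5} i$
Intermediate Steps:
$P{\left(u \right)} = 2 u \left(13 + u\right)$
$\left(-58 + \sqrt{24 - 92}\right) \left(74 - 29\right) P{\left(13 \right)} = \left(-58 + \sqrt{24 - 92}\right) \left(74 - 29\right) 2 \cdot 13 \left(13 + 13\right) = \left(-58 + \sqrt{-68}\right) 45 \cdot 2 \cdot 13 \cdot 26 = \left(-58 + 2 i \sqrt{17}\right) 45 \cdot 676 = \left(-2610 + 90 i \sqrt{17}\right) 676 = -1764360 + 60840 i \sqrt{17}$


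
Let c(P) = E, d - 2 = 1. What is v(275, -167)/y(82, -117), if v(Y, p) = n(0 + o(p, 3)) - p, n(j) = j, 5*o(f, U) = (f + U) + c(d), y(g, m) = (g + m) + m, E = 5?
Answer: -169/190 ≈ -0.88947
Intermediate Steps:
d = 3 (d = 2 + 1 = 3)
c(P) = 5
y(g, m) = g + 2*m
o(f, U) = 1 + U/5 + f/5 (o(f, U) = ((f + U) + 5)/5 = ((U + f) + 5)/5 = (5 + U + f)/5 = 1 + U/5 + f/5)
v(Y, p) = 8/5 - 4*p/5 (v(Y, p) = (0 + (1 + (⅕)*3 + p/5)) - p = (0 + (1 + ⅗ + p/5)) - p = (0 + (8/5 + p/5)) - p = (8/5 + p/5) - p = 8/5 - 4*p/5)
v(275, -167)/y(82, -117) = (8/5 - ⅘*(-167))/(82 + 2*(-117)) = (8/5 + 668/5)/(82 - 234) = (676/5)/(-152) = (676/5)*(-1/152) = -169/190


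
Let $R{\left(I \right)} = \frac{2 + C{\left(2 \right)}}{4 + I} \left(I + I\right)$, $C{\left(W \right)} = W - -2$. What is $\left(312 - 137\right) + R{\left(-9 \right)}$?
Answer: $\frac{983}{5} \approx 196.6$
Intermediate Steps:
$C{\left(W \right)} = 2 + W$ ($C{\left(W \right)} = W + 2 = 2 + W$)
$R{\left(I \right)} = \frac{12 I}{4 + I}$ ($R{\left(I \right)} = \frac{2 + \left(2 + 2\right)}{4 + I} \left(I + I\right) = \frac{2 + 4}{4 + I} 2 I = \frac{6}{4 + I} 2 I = \frac{12 I}{4 + I}$)
$\left(312 - 137\right) + R{\left(-9 \right)} = \left(312 - 137\right) + 12 \left(-9\right) \frac{1}{4 - 9} = 175 + 12 \left(-9\right) \frac{1}{-5} = 175 + 12 \left(-9\right) \left(- \frac{1}{5}\right) = 175 + \frac{108}{5} = \frac{983}{5}$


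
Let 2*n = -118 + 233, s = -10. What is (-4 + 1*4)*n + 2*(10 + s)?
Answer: 0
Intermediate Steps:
n = 115/2 (n = (-118 + 233)/2 = (½)*115 = 115/2 ≈ 57.500)
(-4 + 1*4)*n + 2*(10 + s) = (-4 + 1*4)*(115/2) + 2*(10 - 10) = (-4 + 4)*(115/2) + 2*0 = 0*(115/2) + 0 = 0 + 0 = 0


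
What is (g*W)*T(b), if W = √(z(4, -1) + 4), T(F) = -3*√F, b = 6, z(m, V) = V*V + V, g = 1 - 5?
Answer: 24*√6 ≈ 58.788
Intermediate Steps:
g = -4
z(m, V) = V + V² (z(m, V) = V² + V = V + V²)
W = 2 (W = √(-(1 - 1) + 4) = √(-1*0 + 4) = √(0 + 4) = √4 = 2)
(g*W)*T(b) = (-4*2)*(-3*√6) = -(-24)*√6 = 24*√6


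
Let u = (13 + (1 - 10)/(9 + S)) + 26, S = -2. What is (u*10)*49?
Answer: 18480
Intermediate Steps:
u = 264/7 (u = (13 + (1 - 10)/(9 - 2)) + 26 = (13 - 9/7) + 26 = 82/7 + 26 = 264/7 ≈ 37.714)
(u*10)*49 = ((264/7)*10)*49 = (2640/7)*49 = 18480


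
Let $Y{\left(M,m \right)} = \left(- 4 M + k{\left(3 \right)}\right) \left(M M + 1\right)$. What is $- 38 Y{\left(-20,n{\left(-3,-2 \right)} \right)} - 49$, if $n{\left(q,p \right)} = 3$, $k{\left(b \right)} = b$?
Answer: $-1264803$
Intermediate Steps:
$Y{\left(M,m \right)} = \left(1 + M^{2}\right) \left(3 - 4 M\right)$ ($Y{\left(M,m \right)} = \left(- 4 M + 3\right) \left(M M + 1\right) = \left(3 - 4 M\right) \left(M^{2} + 1\right) = \left(3 - 4 M\right) \left(1 + M^{2}\right) = \left(1 + M^{2}\right) \left(3 - 4 M\right)$)
$- 38 Y{\left(-20,n{\left(-3,-2 \right)} \right)} - 49 = - 38 \left(3 - -80 - 4 \left(-20\right)^{3} + 3 \left(-20\right)^{2}\right) - 49 = - 38 \left(3 + 80 - -32000 + 3 \cdot 400\right) - 49 = - 38 \left(3 + 80 + 32000 + 1200\right) - 49 = \left(-38\right) 33283 - 49 = -1264754 - 49 = -1264803$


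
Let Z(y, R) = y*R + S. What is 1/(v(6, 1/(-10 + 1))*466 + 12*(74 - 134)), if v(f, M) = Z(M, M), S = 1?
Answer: -81/20108 ≈ -0.0040282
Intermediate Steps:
Z(y, R) = 1 + R*y (Z(y, R) = y*R + 1 = R*y + 1 = 1 + R*y)
v(f, M) = 1 + M² (v(f, M) = 1 + M*M = 1 + M²)
1/(v(6, 1/(-10 + 1))*466 + 12*(74 - 134)) = 1/((1 + (1/(-10 + 1))²)*466 + 12*(74 - 134)) = 1/((1 + (1/(-9))²)*466 + 12*(-60)) = 1/((1 + (-⅑)²)*466 - 720) = 1/((1 + 1/81)*466 - 720) = 1/((82/81)*466 - 720) = 1/(38212/81 - 720) = 1/(-20108/81) = -81/20108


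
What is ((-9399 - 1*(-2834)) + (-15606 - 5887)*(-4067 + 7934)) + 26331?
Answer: -83093665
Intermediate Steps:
((-9399 - 1*(-2834)) + (-15606 - 5887)*(-4067 + 7934)) + 26331 = ((-9399 + 2834) - 21493*3867) + 26331 = (-6565 - 83113431) + 26331 = -83119996 + 26331 = -83093665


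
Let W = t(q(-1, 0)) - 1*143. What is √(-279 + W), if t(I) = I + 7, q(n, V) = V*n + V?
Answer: I*√415 ≈ 20.372*I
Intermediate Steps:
q(n, V) = V + V*n
t(I) = 7 + I
W = -136 (W = (7 + 0*(1 - 1)) - 1*143 = (7 + 0*0) - 143 = (7 + 0) - 143 = 7 - 143 = -136)
√(-279 + W) = √(-279 - 136) = √(-415) = I*√415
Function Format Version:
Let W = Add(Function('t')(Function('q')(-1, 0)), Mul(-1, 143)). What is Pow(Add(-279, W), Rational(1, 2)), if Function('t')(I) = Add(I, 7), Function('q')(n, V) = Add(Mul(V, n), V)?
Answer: Mul(I, Pow(415, Rational(1, 2))) ≈ Mul(20.372, I)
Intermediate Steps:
Function('q')(n, V) = Add(V, Mul(V, n))
Function('t')(I) = Add(7, I)
W = -136 (W = Add(Add(7, Mul(0, Add(1, -1))), Mul(-1, 143)) = Add(Add(7, Mul(0, 0)), -143) = Add(Add(7, 0), -143) = Add(7, -143) = -136)
Pow(Add(-279, W), Rational(1, 2)) = Pow(Add(-279, -136), Rational(1, 2)) = Pow(-415, Rational(1, 2)) = Mul(I, Pow(415, Rational(1, 2)))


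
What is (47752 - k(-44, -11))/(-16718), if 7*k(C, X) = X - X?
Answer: -23876/8359 ≈ -2.8563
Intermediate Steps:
k(C, X) = 0 (k(C, X) = (X - X)/7 = (⅐)*0 = 0)
(47752 - k(-44, -11))/(-16718) = (47752 - 1*0)/(-16718) = (47752 + 0)*(-1/16718) = 47752*(-1/16718) = -23876/8359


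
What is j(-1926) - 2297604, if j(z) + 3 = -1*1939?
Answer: -2299546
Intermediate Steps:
j(z) = -1942 (j(z) = -3 - 1*1939 = -3 - 1939 = -1942)
j(-1926) - 2297604 = -1942 - 2297604 = -2299546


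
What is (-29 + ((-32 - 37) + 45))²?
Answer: 2809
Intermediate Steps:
(-29 + ((-32 - 37) + 45))² = (-29 + (-69 + 45))² = (-29 - 24)² = (-53)² = 2809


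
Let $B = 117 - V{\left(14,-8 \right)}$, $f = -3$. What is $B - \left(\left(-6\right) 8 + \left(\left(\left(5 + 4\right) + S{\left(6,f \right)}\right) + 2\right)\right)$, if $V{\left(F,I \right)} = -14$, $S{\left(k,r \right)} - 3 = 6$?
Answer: $159$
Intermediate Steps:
$S{\left(k,r \right)} = 9$ ($S{\left(k,r \right)} = 3 + 6 = 9$)
$B = 131$ ($B = 117 - -14 = 117 + 14 = 131$)
$B - \left(\left(-6\right) 8 + \left(\left(\left(5 + 4\right) + S{\left(6,f \right)}\right) + 2\right)\right) = 131 - \left(\left(-6\right) 8 + \left(\left(\left(5 + 4\right) + 9\right) + 2\right)\right) = 131 - \left(-48 + \left(\left(9 + 9\right) + 2\right)\right) = 131 - \left(-48 + \left(18 + 2\right)\right) = 131 - \left(-48 + 20\right) = 131 - -28 = 131 + 28 = 159$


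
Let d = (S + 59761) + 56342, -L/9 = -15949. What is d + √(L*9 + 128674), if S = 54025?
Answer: 170128 + √1420543 ≈ 1.7132e+5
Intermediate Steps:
L = 143541 (L = -9*(-15949) = 143541)
d = 170128 (d = (54025 + 59761) + 56342 = 113786 + 56342 = 170128)
d + √(L*9 + 128674) = 170128 + √(143541*9 + 128674) = 170128 + √(1291869 + 128674) = 170128 + √1420543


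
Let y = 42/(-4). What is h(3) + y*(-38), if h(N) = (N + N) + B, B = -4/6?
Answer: 1213/3 ≈ 404.33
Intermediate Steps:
B = -2/3 (B = -4*1/6 = -2/3 ≈ -0.66667)
y = -21/2 (y = 42*(-1/4) = -21/2 ≈ -10.500)
h(N) = -2/3 + 2*N (h(N) = (N + N) - 2/3 = 2*N - 2/3 = -2/3 + 2*N)
h(3) + y*(-38) = (-2/3 + 2*3) - 21/2*(-38) = (-2/3 + 6) + 399 = 16/3 + 399 = 1213/3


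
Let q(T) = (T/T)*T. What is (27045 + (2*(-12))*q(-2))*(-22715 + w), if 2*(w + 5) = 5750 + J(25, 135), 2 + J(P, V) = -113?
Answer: -1078436865/2 ≈ -5.3922e+8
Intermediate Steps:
q(T) = T (q(T) = 1*T = T)
J(P, V) = -115 (J(P, V) = -2 - 113 = -115)
w = 5625/2 (w = -5 + (5750 - 115)/2 = -5 + (1/2)*5635 = -5 + 5635/2 = 5625/2 ≈ 2812.5)
(27045 + (2*(-12))*q(-2))*(-22715 + w) = (27045 + (2*(-12))*(-2))*(-22715 + 5625/2) = (27045 - 24*(-2))*(-39805/2) = (27045 + 48)*(-39805/2) = 27093*(-39805/2) = -1078436865/2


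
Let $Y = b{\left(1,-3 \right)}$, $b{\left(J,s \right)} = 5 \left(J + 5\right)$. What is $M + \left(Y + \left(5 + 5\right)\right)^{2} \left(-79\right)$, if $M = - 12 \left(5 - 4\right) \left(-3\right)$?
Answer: $-126364$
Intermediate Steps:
$b{\left(J,s \right)} = 25 + 5 J$ ($b{\left(J,s \right)} = 5 \left(5 + J\right) = 25 + 5 J$)
$M = 36$ ($M = - 12 \cdot 1 \left(-3\right) = \left(-12\right) \left(-3\right) = 36$)
$Y = 30$ ($Y = 25 + 5 \cdot 1 = 25 + 5 = 30$)
$M + \left(Y + \left(5 + 5\right)\right)^{2} \left(-79\right) = 36 + \left(30 + \left(5 + 5\right)\right)^{2} \left(-79\right) = 36 + \left(30 + 10\right)^{2} \left(-79\right) = 36 + 40^{2} \left(-79\right) = 36 + 1600 \left(-79\right) = 36 - 126400 = -126364$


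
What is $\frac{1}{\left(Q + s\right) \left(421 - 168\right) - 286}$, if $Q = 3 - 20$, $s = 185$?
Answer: $\frac{1}{42218} \approx 2.3687 \cdot 10^{-5}$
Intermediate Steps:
$Q = -17$ ($Q = 3 - 20 = -17$)
$\frac{1}{\left(Q + s\right) \left(421 - 168\right) - 286} = \frac{1}{\left(-17 + 185\right) \left(421 - 168\right) - 286} = \frac{1}{168 \cdot 253 - 286} = \frac{1}{42504 - 286} = \frac{1}{42218}$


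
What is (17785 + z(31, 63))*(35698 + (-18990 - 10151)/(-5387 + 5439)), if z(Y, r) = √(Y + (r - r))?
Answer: 32495951675/52 + 1827155*√31/52 ≈ 6.2512e+8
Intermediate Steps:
z(Y, r) = √Y (z(Y, r) = √(Y + 0) = √Y)
(17785 + z(31, 63))*(35698 + (-18990 - 10151)/(-5387 + 5439)) = (17785 + √31)*(35698 + (-18990 - 10151)/(-5387 + 5439)) = (17785 + √31)*(35698 - 29141/52) = (17785 + √31)*(1827155/52) = 32495951675/52 + 1827155*√31/52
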